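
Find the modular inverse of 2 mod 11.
Since 11 is prime, by Fermat 2^(-1) ≡ 2^{9} ≡ 6 (mod 11). Verify: 2 × 6 = 12 ≡ 1 (mod 11)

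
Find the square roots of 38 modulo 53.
The square roots of 38 mod 53 are 12 and 41. Verify: 12² = 144 ≡ 38 (mod 53)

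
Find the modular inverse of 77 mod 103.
Since 103 is prime, by Fermat 77^(-1) ≡ 77^{101} ≡ 99 mod 103. Verify: 77 × 99 = 7623 ≡ 1 mod 103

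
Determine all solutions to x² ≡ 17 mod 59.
The square roots of 17 mod 59 are 28 and 31. Verify: 28² = 784 ≡ 17 mod 59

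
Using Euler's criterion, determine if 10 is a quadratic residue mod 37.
By Euler's criterion: 10^{18} ≡ 1 mod 37. Since this equals 1, 10 is a QR.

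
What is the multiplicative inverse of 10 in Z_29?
Since 29 is prime, by Fermat 10^(-1) ≡ 10^{27} ≡ 3 mod 29. Verify: 10 × 3 = 30 ≡ 1 mod 29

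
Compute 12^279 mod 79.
Using Fermat: 12^{78} ≡ 1 (mod 79). 279 ≡ 45 (mod 78). So 12^{279} ≡ 12^{45} ≡ 58 (mod 79)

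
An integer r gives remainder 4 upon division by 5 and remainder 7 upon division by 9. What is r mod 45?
M = 5 × 9 = 45. M₁ = 9, y₁ ≡ 4 mod 5. M₂ = 5, y₂ ≡ 2 mod 9. r = 4×9×4 + 7×5×2 ≡ 34 mod 45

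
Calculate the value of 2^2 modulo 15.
2^{2} = 4 ≡ 4 mod 15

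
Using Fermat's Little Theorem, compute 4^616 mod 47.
By Fermat: 4^{46} ≡ 1 mod 47. 616 ≡ 18 mod 46. So 4^{616} ≡ 4^{18} ≡ 14 mod 47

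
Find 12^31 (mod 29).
Using Fermat: 12^{28} ≡ 1 (mod 29). 31 ≡ 3 (mod 28). So 12^{31} ≡ 12^{3} ≡ 17 (mod 29)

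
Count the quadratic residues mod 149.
For prime 149, there are (p-1)/2 = (149-1)/2 = 74 quadratic residues (excluding 0).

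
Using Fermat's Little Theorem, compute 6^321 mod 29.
By Fermat: 6^{28} ≡ 1 mod 29. 321 ≡ 13 mod 28. So 6^{321} ≡ 6^{13} ≡ 5 mod 29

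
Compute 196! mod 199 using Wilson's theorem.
(198)! = (196)! × (197) × (198) ≡ -1 mod 199. So (196)! ≡ -1 × [(198)(197)]^(-1) ≡ 99 mod 199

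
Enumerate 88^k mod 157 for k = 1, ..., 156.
88^1, 88^2, ..., 88^{156} mod 157: [88, 51, 92, 89, 139, 143, 24, 71, 125, 10, 95, 39, 135, 105, 134, 17, 83, 82, 151, 100, 8, 76, 94, 108, 84, 13, 45, 35, 97, 58, 80, 132, 155, 138, 55, 130, 136, 36, 28, 109, 15, 64, 137, 124, 79, 44, 104, 46, 123, 148, 150, 12, 114, 141, 5, 126, 98, 146, 131, 67, 87, 120, 41, 154, 50, 4, 38, 47, 54, 42, 85, 101, 96, 127, 29, 40, 66, 156, 69, 106, 65, 68, 18, 14, 133, 86, 32, 147, 62, 118, 22, 52, 23, 140, 74, 75, 6, 57, 149, 81, 63, 49, 73, 144, 112, 122, 60, 99, 77, 25, 2, 19, 102, 27, 21, 121, 129, 48, 142, 93, 20, 33, 78, 113, 53, 111, 34, 9, 7, 145, 43, 16, 152, 31, 59, 11, 26, 90, 70, 37, 116, 3, 107, 153, 119, 110, 103, 115, 72, 56, 61, 30, 128, 117, 91, 1]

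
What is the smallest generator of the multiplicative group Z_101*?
g = 2. Powers: [2, 4, 8, 16, 32, 64, 27, 54, 7, 14, ...] generates all 100 non-zero residues.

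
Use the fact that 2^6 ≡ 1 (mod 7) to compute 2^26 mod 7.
By Fermat: 2^{6} ≡ 1 (mod 7). 26 = 4×6 + 2. So 2^{26} ≡ 2^{2} ≡ 4 (mod 7)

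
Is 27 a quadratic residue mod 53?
By Euler's criterion: 27^{26} ≡ 52 mod 53. Since this equals -1 (≡ 52), 27 is not a QR.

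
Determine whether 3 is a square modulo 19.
By Euler's criterion: 3^{9} ≡ 18 (mod 19). Since this equals -1 (≡ 18), 3 is not a QR.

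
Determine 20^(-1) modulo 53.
Since 53 is prime, by Fermat 20^(-1) ≡ 20^{51} ≡ 8 mod 53. Verify: 20 × 8 = 160 ≡ 1 mod 53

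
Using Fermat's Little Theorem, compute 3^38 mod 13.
By Fermat: 3^{12} ≡ 1 mod 13. 38 = 3×12 + 2. So 3^{38} ≡ 3^{2} ≡ 9 mod 13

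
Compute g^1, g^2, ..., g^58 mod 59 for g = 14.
14^1, 14^2, ..., 14^{58} mod 59: [14, 19, 30, 7, 39, 15, 33, 49, 37, 46, 54, 48, 23, 27, 24, 41, 43, 12, 50, 51, 6, 25, 55, 3, 42, 57, 31, 21, 58, 45, 40, 29, 52, 20, 44, 26, 10, 22, 13, 5, 11, 36, 32, 35, 18, 16, 47, 9, 8, 53, 34, 4, 56, 17, 2, 28, 38, 1]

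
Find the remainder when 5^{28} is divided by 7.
By Fermat: 5^{6} ≡ 1 mod 7. 28 = 4×6 + 4. So 5^{28} ≡ 5^{4} ≡ 2 mod 7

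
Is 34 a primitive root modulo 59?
ord_59(34) divides 58. For each prime q|58: 34^{29}≡58, 34^{2}≡35, none ≡ 1. So 34 has order 58 and is a primitive root mod 59.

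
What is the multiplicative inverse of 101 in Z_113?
Since 113 is prime, by Fermat 101^(-1) ≡ 101^{111} ≡ 47 (mod 113). Verify: 101 × 47 = 4747 ≡ 1 (mod 113)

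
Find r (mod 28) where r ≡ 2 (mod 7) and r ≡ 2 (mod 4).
M = 7 × 4 = 28. M₁ = 4, y₁ ≡ 2 (mod 7). M₂ = 7, y₂ ≡ 3 (mod 4). r = 2×4×2 + 2×7×3 ≡ 2 (mod 28)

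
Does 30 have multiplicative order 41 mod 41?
Powers of 30 mod 41: 30^1≡30, 30^2≡39, 30^3≡22, 30^4≡4, 30^5≡38, 30^6≡33, 30^7≡6, 30^8≡16, 30^9≡29, 30^10≡9, 30^11≡24, 30^12≡23, 30^13≡34, 30^14≡36, 30^15≡14, 30^16≡10, 30^17≡13, 30^18≡21, 30^19≡15, 30^20≡40, 30^21≡11, 30^22≡2, 30^23≡19, 30^24≡37, 30^25≡3, 30^26≡8, 30^27≡35, 30^28≡25, 30^29≡12, 30^30≡32, 30^31≡17, 30^32≡18, 30^33≡7, 30^34≡5, 30^35≡27, 30^36≡31, 30^37≡28, 30^38≡20, 30^39≡26, 30^40≡1. Already 30^40≡1, so the order is 40 < 41. No, the actual order is 40.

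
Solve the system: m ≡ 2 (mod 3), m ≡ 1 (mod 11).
M = 3 × 11 = 33. M₁ = 11, y₁ ≡ 2 (mod 3). M₂ = 3, y₂ ≡ 4 (mod 11). m = 2×11×2 + 1×3×4 ≡ 23 (mod 33)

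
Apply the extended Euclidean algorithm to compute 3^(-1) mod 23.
Extended GCD: 3(8) + 23(-1) = 1. So 3^(-1) ≡ 8 (mod 23). Verify: 3 × 8 = 24 ≡ 1 (mod 23)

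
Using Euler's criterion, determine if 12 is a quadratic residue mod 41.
By Euler's criterion: 12^{20} ≡ 40 (mod 41). Since this equals -1 (≡ 40), 12 is not a QR.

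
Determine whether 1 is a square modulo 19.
By Euler's criterion: 1^{9} ≡ 1 mod 19. Since this equals 1, 1 is a QR.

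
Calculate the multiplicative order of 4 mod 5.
Powers of 4 mod 5: 4^1≡4, 4^2≡1. So the order of 4 is 2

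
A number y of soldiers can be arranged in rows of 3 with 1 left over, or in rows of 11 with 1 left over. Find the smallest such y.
M = 3 × 11 = 33. M₁ = 11, y₁ ≡ 2 (mod 3). M₂ = 3, y₂ ≡ 4 (mod 11). y = 1×11×2 + 1×3×4 ≡ 1 (mod 33)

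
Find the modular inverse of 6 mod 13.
Since 13 is prime, by Fermat 6^(-1) ≡ 6^{11} ≡ 11 mod 13. Verify: 6 × 11 = 66 ≡ 1 mod 13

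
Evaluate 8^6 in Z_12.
By repeated squaring mod 12: 8^{1}≡8, 8^{2}≡4, 8^{4}≡4. Then 8^{6} = 8^{4+2} ≡ 4 × 4 ≡ 4 mod 12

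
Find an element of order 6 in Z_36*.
5 has order 6 mod 36 since 5^{6} ≡ 1 (mod 36) and no smaller power works.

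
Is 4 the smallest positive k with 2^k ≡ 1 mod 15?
Powers of 2 mod 15: 2^1≡2, 2^2≡4, 2^3≡8, 2^4≡1. First k with 2^k≡1 is k=4. Yes, ord_15(2) = 4.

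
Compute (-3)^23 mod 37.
By repeated squaring (mod 37): (-3)^{1}≡34, (-3)^{2}≡9, (-3)^{4}≡7, (-3)^{8}≡12, (-3)^{16}≡33. Then (-3)^{23} = (-3)^{16+4+2+1} ≡ 33 × 7 × 9 × 34 ≡ 16 (mod 37)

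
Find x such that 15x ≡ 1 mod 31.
Since 31 is prime, by Fermat 15^(-1) ≡ 15^{29} ≡ 29 mod 31. Verify: 15 × 29 = 435 ≡ 1 mod 31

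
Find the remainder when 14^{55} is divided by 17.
By Fermat: 14^{16} ≡ 1 mod 17. 55 = 3×16 + 7. So 14^{55} ≡ 14^{7} ≡ 6 mod 17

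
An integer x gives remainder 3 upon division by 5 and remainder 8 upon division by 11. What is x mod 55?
M = 5 × 11 = 55. M₁ = 11, y₁ ≡ 1 mod 5. M₂ = 5, y₂ ≡ 9 mod 11. x = 3×11×1 + 8×5×9 ≡ 8 mod 55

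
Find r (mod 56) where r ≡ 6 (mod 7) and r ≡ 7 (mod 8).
M = 7 × 8 = 56. M₁ = 8, y₁ ≡ 1 (mod 7). M₂ = 7, y₂ ≡ 7 (mod 8). r = 6×8×1 + 7×7×7 ≡ 55 (mod 56)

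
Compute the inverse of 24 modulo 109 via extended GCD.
Extended GCD: 24(50) + 109(-11) = 1. So 24^(-1) ≡ 50 mod 109. Verify: 24 × 50 = 1200 ≡ 1 mod 109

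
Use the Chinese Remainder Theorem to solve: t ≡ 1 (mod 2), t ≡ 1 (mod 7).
M = 2 × 7 = 14. M₁ = 7, y₁ ≡ 1 (mod 2). M₂ = 2, y₂ ≡ 4 (mod 7). t = 1×7×1 + 1×2×4 ≡ 1 (mod 14)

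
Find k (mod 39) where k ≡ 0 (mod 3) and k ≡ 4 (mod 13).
M = 3 × 13 = 39. M₁ = 13, y₁ ≡ 1 (mod 3). M₂ = 3, y₂ ≡ 9 (mod 13). k = 0×13×1 + 4×3×9 ≡ 30 (mod 39)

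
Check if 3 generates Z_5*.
ord_5(3) divides 4. For each prime q|4: 3^{2}≡4, none ≡ 1. So 3 has order 4 and is a primitive root mod 5.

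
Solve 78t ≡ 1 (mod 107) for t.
Since 107 is prime, by Fermat 78^(-1) ≡ 78^{105} ≡ 59 (mod 107). Verify: 78 × 59 = 4602 ≡ 1 (mod 107)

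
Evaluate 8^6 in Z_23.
By repeated squaring mod 23: 8^{1}≡8, 8^{2}≡18, 8^{4}≡2. Then 8^{6} = 8^{4+2} ≡ 2 × 18 ≡ 13 mod 23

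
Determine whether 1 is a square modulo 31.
By Euler's criterion: 1^{15} ≡ 1 mod 31. Since this equals 1, 1 is a QR.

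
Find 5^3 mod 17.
5^{3} = 125 ≡ 6 mod 17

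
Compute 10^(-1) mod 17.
Since 17 is prime, by Fermat 10^(-1) ≡ 10^{15} ≡ 12 mod 17. Verify: 10 × 12 = 120 ≡ 1 mod 17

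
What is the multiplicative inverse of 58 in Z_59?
Since 59 is prime, by Fermat 58^(-1) ≡ 58^{57} ≡ 58 mod 59. Verify: 58 × 58 = 3364 ≡ 1 mod 59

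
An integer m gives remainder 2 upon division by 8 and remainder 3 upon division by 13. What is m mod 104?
M = 8 × 13 = 104. M₁ = 13, y₁ ≡ 5 mod 8. M₂ = 8, y₂ ≡ 5 mod 13. m = 2×13×5 + 3×8×5 ≡ 42 mod 104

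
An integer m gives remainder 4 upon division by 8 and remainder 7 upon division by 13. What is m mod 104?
M = 8 × 13 = 104. M₁ = 13, y₁ ≡ 5 mod 8. M₂ = 8, y₂ ≡ 5 mod 13. m = 4×13×5 + 7×8×5 ≡ 20 mod 104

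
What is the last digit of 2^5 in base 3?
Using Fermat: 2^{2} ≡ 1 (mod 3). 5 ≡ 1 (mod 2). So 2^{5} ≡ 2^{1} ≡ 2 (mod 3)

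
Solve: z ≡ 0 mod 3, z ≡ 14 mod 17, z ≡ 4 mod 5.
M = 3 × 17 × 5 = 255. M₁ = 85, y₁ ≡ 1 mod 3. M₂ = 15, y₂ ≡ 8 mod 17. M₃ = 51, y₃ ≡ 1 mod 5. z = 0×85×1 + 14×15×8 + 4×51×1 ≡ 99 mod 255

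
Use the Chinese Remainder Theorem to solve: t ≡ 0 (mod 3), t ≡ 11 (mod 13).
M = 3 × 13 = 39. M₁ = 13, y₁ ≡ 1 (mod 3). M₂ = 3, y₂ ≡ 9 (mod 13). t = 0×13×1 + 11×3×9 ≡ 24 (mod 39)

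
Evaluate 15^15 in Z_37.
By repeated squaring mod 37: 15^{1}≡15, 15^{2}≡3, 15^{4}≡9, 15^{8}≡7. Then 15^{15} = 15^{8+4+2+1} ≡ 7 × 9 × 3 × 15 ≡ 23 mod 37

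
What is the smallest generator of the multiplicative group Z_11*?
g = 2. For each prime q|10: 2^{5}≡10, 2^{2}≡4, none ≡ 1, so ord_11(2) = 10 and 2 is a primitive root.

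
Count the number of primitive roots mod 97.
A prime p has φ(p-1) primitive roots; here φ(96) = 32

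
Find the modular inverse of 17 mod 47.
Since 47 is prime, by Fermat 17^(-1) ≡ 17^{45} ≡ 36 (mod 47). Verify: 17 × 36 = 612 ≡ 1 (mod 47)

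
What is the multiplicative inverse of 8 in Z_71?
Since 71 is prime, by Fermat 8^(-1) ≡ 8^{69} ≡ 9 (mod 71). Verify: 8 × 9 = 72 ≡ 1 (mod 71)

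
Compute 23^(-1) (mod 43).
Since 43 is prime, by Fermat 23^(-1) ≡ 23^{41} ≡ 15 (mod 43). Verify: 23 × 15 = 345 ≡ 1 (mod 43)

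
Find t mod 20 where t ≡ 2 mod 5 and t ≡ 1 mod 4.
M = 5 × 4 = 20. M₁ = 4, y₁ ≡ 4 mod 5. M₂ = 5, y₂ ≡ 1 mod 4. t = 2×4×4 + 1×5×1 ≡ 17 mod 20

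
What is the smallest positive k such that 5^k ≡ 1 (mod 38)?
Powers of 5 mod 38: 5^1≡5, 5^2≡25, 5^3≡11, 5^4≡17, 5^5≡9, 5^6≡7, 5^7≡35, 5^8≡23, 5^9≡1. Order = 9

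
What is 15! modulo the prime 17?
(16)! = (15)! × (16) ≡ -1 mod 17. So (15)! ≡ -1 × (16)^(-1) ≡ (-1)×(-1) = 1 mod 17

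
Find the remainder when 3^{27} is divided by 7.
By Fermat: 3^{6} ≡ 1 mod 7. 27 = 4×6 + 3. So 3^{27} ≡ 3^{3} ≡ 6 mod 7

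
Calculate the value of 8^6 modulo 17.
By repeated squaring mod 17: 8^{1}≡8, 8^{2}≡13, 8^{4}≡16. Then 8^{6} = 8^{4+2} ≡ 16 × 13 ≡ 4 mod 17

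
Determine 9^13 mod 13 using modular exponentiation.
Using Fermat: 9^{12} ≡ 1 mod 13. 13 ≡ 1 mod 12. So 9^{13} ≡ 9^{1} ≡ 9 mod 13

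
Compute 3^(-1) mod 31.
Since 31 is prime, by Fermat 3^(-1) ≡ 3^{29} ≡ 21 mod 31. Verify: 3 × 21 = 63 ≡ 1 mod 31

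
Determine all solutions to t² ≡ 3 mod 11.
The square roots of 3 mod 11 are 5 and 6. Verify: 5² = 25 ≡ 3 mod 11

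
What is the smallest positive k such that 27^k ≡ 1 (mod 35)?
Powers of 27 mod 35: 27^1≡27, 27^2≡29, 27^3≡13, 27^4≡1. Order = 4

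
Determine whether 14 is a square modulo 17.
By Euler's criterion: 14^{8} ≡ 16 (mod 17). Since this equals -1 (≡ 16), 14 is not a QR.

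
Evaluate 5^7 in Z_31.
By repeated squaring mod 31: 5^{1}≡5, 5^{2}≡25, 5^{4}≡5. Then 5^{7} = 5^{4+2+1} ≡ 5 × 25 × 5 ≡ 5 mod 31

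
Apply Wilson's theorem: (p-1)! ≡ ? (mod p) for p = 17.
By Wilson's theorem, (16)! ≡ -1 ≡ 16 mod 17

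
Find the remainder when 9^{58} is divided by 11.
By Fermat: 9^{10} ≡ 1 mod 11. 58 = 5×10 + 8. So 9^{58} ≡ 9^{8} ≡ 3 mod 11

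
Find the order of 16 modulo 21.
Powers of 16 mod 21: 16^1≡16, 16^2≡4, 16^3≡1. ord_21(16) = 3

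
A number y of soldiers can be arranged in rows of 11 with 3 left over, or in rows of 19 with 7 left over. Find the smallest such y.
M = 11 × 19 = 209. M₁ = 19, y₁ ≡ 7 mod 11. M₂ = 11, y₂ ≡ 7 mod 19. y = 3×19×7 + 7×11×7 ≡ 102 mod 209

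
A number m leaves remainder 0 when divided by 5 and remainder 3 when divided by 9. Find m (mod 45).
M = 5 × 9 = 45. M₁ = 9, y₁ ≡ 4 (mod 5). M₂ = 5, y₂ ≡ 2 (mod 9). m = 0×9×4 + 3×5×2 ≡ 30 (mod 45)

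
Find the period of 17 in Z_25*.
Powers of 17 mod 25: 17^1≡17, 17^2≡14, 17^3≡13, 17^4≡21, 17^5≡7, 17^6≡19, 17^7≡23, 17^8≡16, 17^9≡22, 17^10≡24, 17^11≡8, 17^12≡11, 17^13≡12, 17^14≡4, 17^15≡18, 17^16≡6, 17^17≡2, 17^18≡9, 17^19≡3, 17^20≡1. ord_25(17) = 20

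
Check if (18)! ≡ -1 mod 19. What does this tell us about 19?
(18)! mod 19 = 18. Since this equals -1 mod 19, Wilson confirms 19 is prime.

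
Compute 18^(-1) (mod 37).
Since 37 is prime, by Fermat 18^(-1) ≡ 18^{35} ≡ 35 (mod 37). Verify: 18 × 35 = 630 ≡ 1 (mod 37)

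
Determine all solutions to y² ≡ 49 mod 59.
The square roots of 49 mod 59 are 7 and 52. Verify: 7² = 49 ≡ 49 mod 59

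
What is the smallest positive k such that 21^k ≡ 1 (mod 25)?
Powers of 21 mod 25: 21^1≡21, 21^2≡16, 21^3≡11, 21^4≡6, 21^5≡1. So the order of 21 is 5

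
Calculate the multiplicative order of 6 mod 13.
Powers of 6 mod 13: 6^1≡6, 6^2≡10, 6^3≡8, 6^4≡9, 6^5≡2, 6^6≡12, 6^7≡7, 6^8≡3, 6^9≡5, 6^10≡4, 6^11≡11, 6^12≡1. ord_13(6) = 12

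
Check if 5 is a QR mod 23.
By Euler's criterion: 5^{11} ≡ 22 (mod 23). Since this equals -1 (≡ 22), 5 is not a QR.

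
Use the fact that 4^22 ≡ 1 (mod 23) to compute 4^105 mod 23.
By Fermat: 4^{22} ≡ 1 (mod 23). 105 = 4×22 + 17. So 4^{105} ≡ 4^{17} ≡ 2 (mod 23)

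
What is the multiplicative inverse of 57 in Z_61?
Since 61 is prime, by Fermat 57^(-1) ≡ 57^{59} ≡ 15 mod 61. Verify: 57 × 15 = 855 ≡ 1 mod 61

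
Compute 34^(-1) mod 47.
Since 47 is prime, by Fermat 34^(-1) ≡ 34^{45} ≡ 18 mod 47. Verify: 34 × 18 = 612 ≡ 1 mod 47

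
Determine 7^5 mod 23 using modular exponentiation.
By repeated squaring (mod 23): 7^{1}≡7, 7^{2}≡3, 7^{4}≡9. Then 7^{5} = 7^{4+1} ≡ 9 × 7 ≡ 17 (mod 23)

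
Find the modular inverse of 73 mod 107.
Since 107 is prime, by Fermat 73^(-1) ≡ 73^{105} ≡ 22 (mod 107). Verify: 73 × 22 = 1606 ≡ 1 (mod 107)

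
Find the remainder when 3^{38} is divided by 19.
By Fermat: 3^{18} ≡ 1 mod 19. 38 = 2×18 + 2. So 3^{38} ≡ 3^{2} ≡ 9 mod 19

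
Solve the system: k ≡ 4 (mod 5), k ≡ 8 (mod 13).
M = 5 × 13 = 65. M₁ = 13, y₁ ≡ 2 (mod 5). M₂ = 5, y₂ ≡ 8 (mod 13). k = 4×13×2 + 8×5×8 ≡ 34 (mod 65)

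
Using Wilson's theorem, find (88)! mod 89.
By Wilson's theorem, (88)! ≡ -1 ≡ 88 (mod 89)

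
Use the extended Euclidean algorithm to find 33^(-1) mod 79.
Extended GCD: 33(12) + 79(-5) = 1. So 33^(-1) ≡ 12 (mod 79). Verify: 33 × 12 = 396 ≡ 1 (mod 79)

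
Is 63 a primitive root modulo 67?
ord_67(63) divides 66. For each prime q|66: 63^{33}≡66, 63^{22}≡29, 63^{6}≡9, none ≡ 1. So 63 has order 66 and is a primitive root mod 67.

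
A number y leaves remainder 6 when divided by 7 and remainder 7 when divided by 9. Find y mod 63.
M = 7 × 9 = 63. M₁ = 9, y₁ ≡ 4 mod 7. M₂ = 7, y₂ ≡ 4 mod 9. y = 6×9×4 + 7×7×4 ≡ 34 mod 63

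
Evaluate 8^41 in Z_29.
Using Fermat: 8^{28} ≡ 1 (mod 29). 41 ≡ 13 (mod 28). So 8^{41} ≡ 8^{13} ≡ 18 (mod 29)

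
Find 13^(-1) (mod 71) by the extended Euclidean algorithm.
Extended GCD: 13(11) + 71(-2) = 1. So 13^(-1) ≡ 11 (mod 71). Verify: 13 × 11 = 143 ≡ 1 (mod 71)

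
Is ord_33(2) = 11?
Powers of 2 mod 33: 2^1≡2, 2^2≡4, 2^3≡8, 2^4≡16, 2^5≡32, 2^6≡31, 2^7≡29, 2^8≡25, 2^9≡17, 2^10≡1. Already 2^10≡1, so the order is 10 < 11. No, the actual order is 10.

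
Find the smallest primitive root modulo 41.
g = 6. Powers: [6, 36, 11, 25, 27, 39, 29, 10, ...] generates all 40 non-zero residues.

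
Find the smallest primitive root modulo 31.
g = 3. Powers: [3, 9, 27, 19, 26, 16, 17, 20, 29, 25, ...] generates all 30 non-zero residues.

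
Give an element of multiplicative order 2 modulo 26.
25 has order 2 mod 26 since 25^{2} ≡ 1 (mod 26) and no smaller power works.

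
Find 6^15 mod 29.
By repeated squaring mod 29: 6^{1}≡6, 6^{2}≡7, 6^{4}≡20, 6^{8}≡23. Then 6^{15} = 6^{8+4+2+1} ≡ 23 × 20 × 7 × 6 ≡ 6 mod 29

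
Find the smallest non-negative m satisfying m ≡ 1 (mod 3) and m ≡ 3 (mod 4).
M = 3 × 4 = 12. M₁ = 4, y₁ ≡ 1 (mod 3). M₂ = 3, y₂ ≡ 3 (mod 4). m = 1×4×1 + 3×3×3 ≡ 7 (mod 12)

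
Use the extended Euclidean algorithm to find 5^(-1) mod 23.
Extended GCD: 5(-9) + 23(2) = 1. So 5^(-1) ≡ -9 ≡ 14 mod 23. Verify: 5 × 14 = 70 ≡ 1 mod 23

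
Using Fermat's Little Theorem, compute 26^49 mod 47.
By Fermat: 26^{46} ≡ 1 (mod 47). So 26^{49} = 26^{46} · 26^{3} ≡ 26^{3} ≡ 45 (mod 47)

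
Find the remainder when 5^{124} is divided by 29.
By Fermat: 5^{28} ≡ 1 mod 29. 124 = 4×28 + 12. So 5^{124} ≡ 5^{12} ≡ 7 mod 29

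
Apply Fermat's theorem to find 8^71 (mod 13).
By Fermat: 8^{12} ≡ 1 (mod 13). 71 = 5×12 + 11. So 8^{71} ≡ 8^{11} ≡ 5 (mod 13)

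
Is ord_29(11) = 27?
Powers of 11 mod 29: 11^1≡11, 11^2≡5, 11^3≡26, 11^4≡25, 11^5≡14, 11^6≡9, 11^7≡12, 11^8≡16, 11^9≡2, 11^10≡22, 11^11≡10, 11^12≡23, 11^13≡21, 11^14≡28, 11^15≡18, 11^16≡24, 11^17≡3, 11^18≡4, 11^19≡15, 11^20≡20, 11^21≡17, 11^22≡13, 11^23≡27, 11^24≡7, 11^25≡19, 11^26≡6, 11^27≡8, 11^28≡1. 11^27≡8≢1, so ord ≠ 27. No, the actual order is 28.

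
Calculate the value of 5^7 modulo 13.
By repeated squaring mod 13: 5^{1}≡5, 5^{2}≡12, 5^{4}≡1. Then 5^{7} = 5^{4+2+1} ≡ 1 × 12 × 5 ≡ 8 mod 13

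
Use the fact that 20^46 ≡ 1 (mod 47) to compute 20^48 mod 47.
By Fermat: 20^{46} ≡ 1 (mod 47). So 20^{48} = 20^{46} · 20^{2} ≡ 20^{2} ≡ 24 (mod 47)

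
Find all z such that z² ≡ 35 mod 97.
The square roots of 35 mod 97 are 61 and 36. Verify: 61² = 3721 ≡ 35 mod 97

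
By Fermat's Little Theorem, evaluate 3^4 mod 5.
By Fermat's Little Theorem, 3^{4} ≡ 1 mod 5 since 5 is prime and gcd(3, 5) = 1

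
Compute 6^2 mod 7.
6^{2} = 36 ≡ 1 (mod 7)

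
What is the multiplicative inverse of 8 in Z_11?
Since 11 is prime, by Fermat 8^(-1) ≡ 8^{9} ≡ 7 (mod 11). Verify: 8 × 7 = 56 ≡ 1 (mod 11)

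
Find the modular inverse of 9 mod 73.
Since 73 is prime, by Fermat 9^(-1) ≡ 9^{71} ≡ 65 mod 73. Verify: 9 × 65 = 585 ≡ 1 mod 73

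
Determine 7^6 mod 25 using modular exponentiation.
By repeated squaring (mod 25): 7^{1}≡7, 7^{2}≡24, 7^{4}≡1. Then 7^{6} = 7^{4+2} ≡ 1 × 24 ≡ 24 (mod 25)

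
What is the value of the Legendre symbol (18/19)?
(18/19) = 18^{9} mod 19 = -1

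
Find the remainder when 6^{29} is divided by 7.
By Fermat: 6^{6} ≡ 1 mod 7. 29 = 4×6 + 5. So 6^{29} ≡ 6^{5} ≡ 6 mod 7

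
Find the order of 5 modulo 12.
Powers of 5 mod 12: 5^1≡5, 5^2≡1. Order = 2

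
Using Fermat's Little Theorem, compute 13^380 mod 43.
By Fermat: 13^{42} ≡ 1 (mod 43). 380 ≡ 2 (mod 42). So 13^{380} ≡ 13^{2} ≡ 40 (mod 43)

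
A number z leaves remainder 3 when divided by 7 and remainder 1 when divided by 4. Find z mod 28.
M = 7 × 4 = 28. M₁ = 4, y₁ ≡ 2 mod 7. M₂ = 7, y₂ ≡ 3 mod 4. z = 3×4×2 + 1×7×3 ≡ 17 mod 28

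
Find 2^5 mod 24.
By repeated squaring mod 24: 2^{1}≡2, 2^{2}≡4, 2^{4}≡16. Then 2^{5} = 2^{4+1} ≡ 16 × 2 ≡ 8 mod 24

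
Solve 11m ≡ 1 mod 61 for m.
Since 61 is prime, by Fermat 11^(-1) ≡ 11^{59} ≡ 50 mod 61. Verify: 11 × 50 = 550 ≡ 1 mod 61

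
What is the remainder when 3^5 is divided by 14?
By repeated squaring (mod 14): 3^{1}≡3, 3^{2}≡9, 3^{4}≡11. Then 3^{5} = 3^{4+1} ≡ 11 × 3 ≡ 5 (mod 14)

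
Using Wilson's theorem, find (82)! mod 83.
By Wilson's theorem, (82)! ≡ -1 ≡ 82 mod 83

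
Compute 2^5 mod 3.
Using Fermat: 2^{2} ≡ 1 (mod 3). 5 ≡ 1 (mod 2). So 2^{5} ≡ 2^{1} ≡ 2 (mod 3)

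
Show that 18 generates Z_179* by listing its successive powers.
18^1, 18^2, ..., 18^{178} mod 179: [18, 145, 104, 82, 44, 76, 115, 101, 28, 146, 122, 48, 148, 158, 159, 177, 143, 68, 150, 15, 91, 27, 128, 156, 123, 66, 114, 83, 62, 42, 40, 4, 72, 43, 58, 149, 176, 125, 102, 46, 112, 47, 130, 13, 55, 95, 99, 171, 35, 93, 63, 60, 6, 108, 154, 87, 134, 85, 98, 153, 69, 168, 160, 16, 109, 172, 53, 59, 167, 142, 50, 5, 90, 9, 162, 52, 41, 22, 38, 147, 140, 14, 73, 61, 24, 74, 79, 169, 178, 161, 34, 75, 97, 135, 103, 64, 78, 151, 33, 57, 131, 31, 21, 20, 2, 36, 111, 29, 164, 88, 152, 51, 23, 56, 113, 65, 96, 117, 137, 139, 175, 107, 136, 121, 30, 3, 54, 77, 133, 67, 132, 49, 166, 124, 84, 80, 8, 144, 86, 116, 119, 173, 71, 25, 92, 45, 94, 81, 26, 110, 11, 19, 163, 70, 7, 126, 120, 12, 37, 129, 174, 89, 170, 17, 127, 138, 157, 141, 32, 39, 165, 106, 118, 155, 105, 100, 10, 1]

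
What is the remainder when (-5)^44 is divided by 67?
By repeated squaring mod 67: (-5)^{1}≡62, (-5)^{2}≡25, (-5)^{4}≡22, (-5)^{8}≡15, (-5)^{16}≡24, (-5)^{32}≡40. Then (-5)^{44} = (-5)^{32+8+4} ≡ 40 × 15 × 22 ≡ 1 mod 67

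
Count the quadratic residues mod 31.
The squaring map on Z_31* is 2-to-1, so there are (30)/2 = 15 QRs.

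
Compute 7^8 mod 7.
By repeated squaring mod 7: 7^{1}≡0, 7^{2}≡0, 7^{4}≡0, 7^{8}≡0. So 7^{8} ≡ 0 mod 7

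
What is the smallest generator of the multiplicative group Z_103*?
g = 5. Powers: [5, 25, 22, 7, 35, 72, 51, 49, 39, ...] generates all 102 non-zero residues.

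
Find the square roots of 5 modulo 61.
The square roots of 5 mod 61 are 35 and 26. Verify: 35² = 1225 ≡ 5 (mod 61)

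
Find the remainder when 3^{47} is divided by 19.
By Fermat: 3^{18} ≡ 1 mod 19. 47 = 2×18 + 11. So 3^{47} ≡ 3^{11} ≡ 10 mod 19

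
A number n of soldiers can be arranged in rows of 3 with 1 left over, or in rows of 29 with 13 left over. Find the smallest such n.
M = 3 × 29 = 87. M₁ = 29, y₁ ≡ 2 mod 3. M₂ = 3, y₂ ≡ 10 mod 29. n = 1×29×2 + 13×3×10 ≡ 13 mod 87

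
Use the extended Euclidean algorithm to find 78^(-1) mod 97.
Extended GCD: 78(-46) + 97(37) = 1. So 78^(-1) ≡ -46 ≡ 51 (mod 97). Verify: 78 × 51 = 3978 ≡ 1 (mod 97)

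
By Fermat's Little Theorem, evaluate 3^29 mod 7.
By Fermat: 3^{6} ≡ 1 (mod 7). 29 = 4×6 + 5. So 3^{29} ≡ 3^{5} ≡ 5 (mod 7)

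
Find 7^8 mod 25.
By repeated squaring mod 25: 7^{1}≡7, 7^{2}≡24, 7^{4}≡1, 7^{8}≡1. So 7^{8} ≡ 1 mod 25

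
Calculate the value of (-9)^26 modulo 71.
By repeated squaring mod 71: (-9)^{1}≡62, (-9)^{2}≡10, (-9)^{4}≡29, (-9)^{8}≡60, (-9)^{16}≡50. Then (-9)^{26} = (-9)^{16+8+2} ≡ 50 × 60 × 10 ≡ 38 mod 71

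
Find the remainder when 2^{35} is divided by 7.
By Fermat: 2^{6} ≡ 1 mod 7. 35 = 5×6 + 5. So 2^{35} ≡ 2^{5} ≡ 4 mod 7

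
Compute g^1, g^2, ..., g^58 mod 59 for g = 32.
32^1, 32^2, ..., 32^{58} mod 59: [32, 21, 23, 28, 11, 57, 54, 17, 13, 3, 37, 4, 10, 25, 33, 53, 44, 51, 39, 9, 52, 12, 30, 16, 40, 41, 14, 35, 58, 27, 38, 36, 31, 48, 2, 5, 42, 46, 56, 22, 55, 49, 34, 26, 6, 15, 8, 20, 50, 7, 47, 29, 43, 19, 18, 45, 24, 1]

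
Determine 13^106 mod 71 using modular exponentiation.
Using Fermat: 13^{70} ≡ 1 (mod 71). 106 ≡ 36 (mod 70). So 13^{106} ≡ 13^{36} ≡ 58 (mod 71)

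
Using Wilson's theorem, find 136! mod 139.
(138)! = (136)! × (137) × (138) ≡ -1 (mod 139). So (136)! ≡ -1 × [(138)(137)]^(-1) ≡ 69 (mod 139)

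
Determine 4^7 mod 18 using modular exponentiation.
By repeated squaring mod 18: 4^{1}≡4, 4^{2}≡16, 4^{4}≡4. Then 4^{7} = 4^{4+2+1} ≡ 4 × 16 × 4 ≡ 4 mod 18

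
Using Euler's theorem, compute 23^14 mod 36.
By Euler: 23^{12} ≡ 1 mod 36 since gcd(23, 36) = 1. 14 = 1×12 + 2. So 23^{14} ≡ 23^{2} ≡ 25 mod 36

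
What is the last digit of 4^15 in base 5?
Using Fermat: 4^{4} ≡ 1 mod 5. 15 ≡ 3 mod 4. So 4^{15} ≡ 4^{3} ≡ 4 mod 5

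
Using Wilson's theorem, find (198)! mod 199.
By Wilson's theorem, (198)! ≡ -1 ≡ 198 (mod 199)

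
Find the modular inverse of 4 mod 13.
Since 13 is prime, by Fermat 4^(-1) ≡ 4^{11} ≡ 10 (mod 13). Verify: 4 × 10 = 40 ≡ 1 (mod 13)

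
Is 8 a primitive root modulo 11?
ord_11(8) divides 10. For each prime q|10: 8^{5}≡10, 8^{2}≡9, none ≡ 1. So 8 has order 10 and is a primitive root mod 11.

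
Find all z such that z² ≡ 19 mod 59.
The square roots of 19 mod 59 are 45 and 14. Verify: 45² = 2025 ≡ 19 mod 59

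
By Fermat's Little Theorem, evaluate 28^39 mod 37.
By Fermat: 28^{36} ≡ 1 mod 37. So 28^{39} = 28^{36} · 28^{3} ≡ 28^{3} ≡ 11 mod 37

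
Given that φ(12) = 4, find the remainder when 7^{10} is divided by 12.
By Euler: 7^{4} ≡ 1 (mod 12) since gcd(7, 12) = 1. 10 = 2×4 + 2. So 7^{10} ≡ 7^{2} ≡ 1 (mod 12)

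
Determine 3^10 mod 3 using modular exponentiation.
By repeated squaring (mod 3): 3^{1}≡0, 3^{2}≡0, 3^{4}≡0, 3^{8}≡0. Then 3^{10} = 3^{8+2} ≡ 0 × 0 ≡ 0 (mod 3)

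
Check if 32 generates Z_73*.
32^{9} ≡ 1 mod 73 and 9 < 72, so ord_73(32) = 9 ≠ 72 and 32 is not a primitive root.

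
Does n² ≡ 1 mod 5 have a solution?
By Euler's criterion: 1^{2} ≡ 1 mod 5. Since this equals 1, 1 is a QR.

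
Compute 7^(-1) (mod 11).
Since 11 is prime, by Fermat 7^(-1) ≡ 7^{9} ≡ 8 (mod 11). Verify: 7 × 8 = 56 ≡ 1 (mod 11)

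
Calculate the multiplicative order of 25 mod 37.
Powers of 25 mod 37: 25^1≡25, 25^2≡33, 25^3≡11, 25^4≡16, 25^5≡30, 25^6≡10, 25^7≡28, 25^8≡34, 25^9≡36, 25^10≡12, 25^11≡4, 25^12≡26, 25^13≡21, 25^14≡7, 25^15≡27, 25^16≡9, 25^17≡3, 25^18≡1. Order = 18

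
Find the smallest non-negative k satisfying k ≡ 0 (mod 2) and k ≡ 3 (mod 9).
M = 2 × 9 = 18. M₁ = 9, y₁ ≡ 1 (mod 2). M₂ = 2, y₂ ≡ 5 (mod 9). k = 0×9×1 + 3×2×5 ≡ 12 (mod 18)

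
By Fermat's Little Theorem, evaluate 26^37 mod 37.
By Fermat: 26^{36} ≡ 1 mod 37. So 26^{37} = 26^{36} · 26^{1} ≡ 26^{1} ≡ 26 mod 37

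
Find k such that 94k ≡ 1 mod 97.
Since 97 is prime, by Fermat 94^(-1) ≡ 94^{95} ≡ 32 mod 97. Verify: 94 × 32 = 3008 ≡ 1 mod 97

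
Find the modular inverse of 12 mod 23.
Since 23 is prime, by Fermat 12^(-1) ≡ 12^{21} ≡ 2 (mod 23). Verify: 12 × 2 = 24 ≡ 1 (mod 23)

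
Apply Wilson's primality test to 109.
(108)! mod 109 = 108. Since 108 ≡ -1 (mod 109), 109 is prime.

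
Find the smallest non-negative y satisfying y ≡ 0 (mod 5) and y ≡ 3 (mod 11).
M = 5 × 11 = 55. M₁ = 11, y₁ ≡ 1 (mod 5). M₂ = 5, y₂ ≡ 9 (mod 11). y = 0×11×1 + 3×5×9 ≡ 25 (mod 55)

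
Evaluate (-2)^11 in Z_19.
By repeated squaring mod 19: (-2)^{1}≡17, (-2)^{2}≡4, (-2)^{4}≡16, (-2)^{8}≡9. Then (-2)^{11} = (-2)^{8+2+1} ≡ 9 × 4 × 17 ≡ 4 mod 19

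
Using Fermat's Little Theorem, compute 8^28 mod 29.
By Fermat's Little Theorem, 8^{28} ≡ 1 (mod 29) since 29 is prime and gcd(8, 29) = 1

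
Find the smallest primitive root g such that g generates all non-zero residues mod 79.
g = 3. For each prime q|78: 3^{39}≡78, 3^{26}≡23, 3^{6}≡18, none ≡ 1, so ord_79(3) = 78 and 3 is a primitive root.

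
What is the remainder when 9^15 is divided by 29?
By repeated squaring (mod 29): 9^{1}≡9, 9^{2}≡23, 9^{4}≡7, 9^{8}≡20. Then 9^{15} = 9^{8+4+2+1} ≡ 20 × 7 × 23 × 9 ≡ 9 (mod 29)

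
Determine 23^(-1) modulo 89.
Since 89 is prime, by Fermat 23^(-1) ≡ 23^{87} ≡ 31 (mod 89). Verify: 23 × 31 = 713 ≡ 1 (mod 89)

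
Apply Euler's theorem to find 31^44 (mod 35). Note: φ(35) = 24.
By Euler: 31^{24} ≡ 1 (mod 35) since gcd(31, 35) = 1. 44 = 1×24 + 20. So 31^{44} ≡ 31^{20} ≡ 16 (mod 35)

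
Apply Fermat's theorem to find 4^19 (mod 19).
By Fermat: 4^{18} ≡ 1 (mod 19). So 4^{19} = 4^{18} · 4^{1} ≡ 4^{1} ≡ 4 (mod 19)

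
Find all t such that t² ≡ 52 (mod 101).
The square roots of 52 mod 101 are 31 and 70. Verify: 31² = 961 ≡ 52 (mod 101)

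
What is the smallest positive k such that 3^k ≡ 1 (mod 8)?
Powers of 3 mod 8: 3^1≡3, 3^2≡1. Order = 2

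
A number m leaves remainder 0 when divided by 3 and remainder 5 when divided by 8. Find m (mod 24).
M = 3 × 8 = 24. M₁ = 8, y₁ ≡ 2 (mod 3). M₂ = 3, y₂ ≡ 3 (mod 8). m = 0×8×2 + 5×3×3 ≡ 21 (mod 24)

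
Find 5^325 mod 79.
Using Fermat: 5^{78} ≡ 1 mod 79. 325 ≡ 13 mod 78. So 5^{325} ≡ 5^{13} ≡ 23 mod 79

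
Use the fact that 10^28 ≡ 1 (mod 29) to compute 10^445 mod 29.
By Fermat: 10^{28} ≡ 1 (mod 29). 445 ≡ 25 (mod 28). So 10^{445} ≡ 10^{25} ≡ 27 (mod 29)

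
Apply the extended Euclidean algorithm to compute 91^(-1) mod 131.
Extended GCD: 91(36) + 131(-25) = 1. So 91^(-1) ≡ 36 (mod 131). Verify: 91 × 36 = 3276 ≡ 1 (mod 131)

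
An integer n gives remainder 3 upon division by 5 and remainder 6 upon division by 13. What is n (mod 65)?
M = 5 × 13 = 65. M₁ = 13, y₁ ≡ 2 (mod 5). M₂ = 5, y₂ ≡ 8 (mod 13). n = 3×13×2 + 6×5×8 ≡ 58 (mod 65)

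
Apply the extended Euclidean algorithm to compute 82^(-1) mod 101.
Extended GCD: 82(-16) + 101(13) = 1. So 82^(-1) ≡ -16 ≡ 85 mod 101. Verify: 82 × 85 = 6970 ≡ 1 mod 101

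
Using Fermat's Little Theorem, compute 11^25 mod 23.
By Fermat: 11^{22} ≡ 1 mod 23. So 11^{25} = 11^{22} · 11^{3} ≡ 11^{3} ≡ 20 mod 23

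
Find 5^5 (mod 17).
By repeated squaring (mod 17): 5^{1}≡5, 5^{2}≡8, 5^{4}≡13. Then 5^{5} = 5^{4+1} ≡ 13 × 5 ≡ 14 (mod 17)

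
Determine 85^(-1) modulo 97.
Since 97 is prime, by Fermat 85^(-1) ≡ 85^{95} ≡ 8 mod 97. Verify: 85 × 8 = 680 ≡ 1 mod 97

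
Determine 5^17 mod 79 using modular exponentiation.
By repeated squaring (mod 79): 5^{1}≡5, 5^{2}≡25, 5^{4}≡72, 5^{8}≡49, 5^{16}≡31. Then 5^{17} = 5^{16+1} ≡ 31 × 5 ≡ 76 (mod 79)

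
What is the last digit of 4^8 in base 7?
Using Fermat: 4^{6} ≡ 1 mod 7. 8 ≡ 2 mod 6. So 4^{8} ≡ 4^{2} ≡ 2 mod 7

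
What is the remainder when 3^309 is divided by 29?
Using Fermat: 3^{28} ≡ 1 (mod 29). 309 ≡ 1 (mod 28). So 3^{309} ≡ 3^{1} ≡ 3 (mod 29)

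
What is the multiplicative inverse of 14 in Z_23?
Since 23 is prime, by Fermat 14^(-1) ≡ 14^{21} ≡ 5 (mod 23). Verify: 14 × 5 = 70 ≡ 1 (mod 23)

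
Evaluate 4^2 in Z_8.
4^{2} = 16 ≡ 0 mod 8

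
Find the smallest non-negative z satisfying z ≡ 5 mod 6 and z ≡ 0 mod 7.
M = 6 × 7 = 42. M₁ = 7, y₁ ≡ 1 mod 6. M₂ = 6, y₂ ≡ 6 mod 7. z = 5×7×1 + 0×6×6 ≡ 35 mod 42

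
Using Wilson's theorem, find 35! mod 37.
(36)! = (35)! × (36) ≡ -1 mod 37. So (35)! ≡ -1 × (36)^(-1) ≡ (-1)×(-1) = 1 mod 37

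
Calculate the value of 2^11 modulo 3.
Using Fermat: 2^{2} ≡ 1 (mod 3). 11 ≡ 1 (mod 2). So 2^{11} ≡ 2^{1} ≡ 2 (mod 3)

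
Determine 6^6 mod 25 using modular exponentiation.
By repeated squaring (mod 25): 6^{1}≡6, 6^{2}≡11, 6^{4}≡21. Then 6^{6} = 6^{4+2} ≡ 21 × 11 ≡ 6 (mod 25)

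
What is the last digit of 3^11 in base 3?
By repeated squaring (mod 3): 3^{1}≡0, 3^{2}≡0, 3^{4}≡0, 3^{8}≡0. Then 3^{11} = 3^{8+2+1} ≡ 0 × 0 × 0 ≡ 0 (mod 3)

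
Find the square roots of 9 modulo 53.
The square roots of 9 mod 53 are 50 and 3. Verify: 50² = 2500 ≡ 9 mod 53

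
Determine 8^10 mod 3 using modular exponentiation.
Using Fermat: 8^{2} ≡ 1 (mod 3). 10 ≡ 0 (mod 2). So 8^{10} ≡ 8^{0} ≡ 1 (mod 3)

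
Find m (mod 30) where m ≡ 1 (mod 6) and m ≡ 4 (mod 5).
M = 6 × 5 = 30. M₁ = 5, y₁ ≡ 5 (mod 6). M₂ = 6, y₂ ≡ 1 (mod 5). m = 1×5×5 + 4×6×1 ≡ 19 (mod 30)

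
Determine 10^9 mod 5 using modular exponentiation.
By repeated squaring mod 5: 10^{1}≡0, 10^{2}≡0, 10^{4}≡0, 10^{8}≡0. Then 10^{9} = 10^{8+1} ≡ 0 × 0 ≡ 0 mod 5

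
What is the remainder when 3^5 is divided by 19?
By repeated squaring (mod 19): 3^{1}≡3, 3^{2}≡9, 3^{4}≡5. Then 3^{5} = 3^{4+1} ≡ 5 × 3 ≡ 15 (mod 19)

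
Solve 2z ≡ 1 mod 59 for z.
Since 59 is prime, by Fermat 2^(-1) ≡ 2^{57} ≡ 30 mod 59. Verify: 2 × 30 = 60 ≡ 1 mod 59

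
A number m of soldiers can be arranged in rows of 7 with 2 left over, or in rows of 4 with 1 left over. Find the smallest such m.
M = 7 × 4 = 28. M₁ = 4, y₁ ≡ 2 (mod 7). M₂ = 7, y₂ ≡ 3 (mod 4). m = 2×4×2 + 1×7×3 ≡ 9 (mod 28)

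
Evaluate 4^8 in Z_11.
By repeated squaring (mod 11): 4^{1}≡4, 4^{2}≡5, 4^{4}≡3, 4^{8}≡9. So 4^{8} ≡ 9 (mod 11)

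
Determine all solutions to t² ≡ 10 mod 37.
The square roots of 10 mod 37 are 26 and 11. Verify: 26² = 676 ≡ 10 mod 37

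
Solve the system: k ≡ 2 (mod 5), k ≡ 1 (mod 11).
M = 5 × 11 = 55. M₁ = 11, y₁ ≡ 1 (mod 5). M₂ = 5, y₂ ≡ 9 (mod 11). k = 2×11×1 + 1×5×9 ≡ 12 (mod 55)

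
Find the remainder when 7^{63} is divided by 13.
By Fermat: 7^{12} ≡ 1 mod 13. 63 = 5×12 + 3. So 7^{63} ≡ 7^{3} ≡ 5 mod 13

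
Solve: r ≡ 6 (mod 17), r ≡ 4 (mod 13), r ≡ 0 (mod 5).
M = 17 × 13 × 5 = 1105. M₁ = 65, y₁ ≡ 11 (mod 17). M₂ = 85, y₂ ≡ 2 (mod 13). M₃ = 221, y₃ ≡ 1 (mod 5). r = 6×65×11 + 4×85×2 + 0×221×1 ≡ 550 (mod 1105)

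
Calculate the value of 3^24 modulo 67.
By repeated squaring (mod 67): 3^{1}≡3, 3^{2}≡9, 3^{4}≡14, 3^{8}≡62, 3^{16}≡25. Then 3^{24} = 3^{16+8} ≡ 25 × 62 ≡ 9 (mod 67)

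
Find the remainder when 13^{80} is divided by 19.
By Fermat: 13^{18} ≡ 1 mod 19. 80 = 4×18 + 8. So 13^{80} ≡ 13^{8} ≡ 16 mod 19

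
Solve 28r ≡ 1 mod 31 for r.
Since 31 is prime, by Fermat 28^(-1) ≡ 28^{29} ≡ 10 mod 31. Verify: 28 × 10 = 280 ≡ 1 mod 31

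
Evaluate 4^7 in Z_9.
By repeated squaring (mod 9): 4^{1}≡4, 4^{2}≡7, 4^{4}≡4. Then 4^{7} = 4^{4+2+1} ≡ 4 × 7 × 4 ≡ 4 (mod 9)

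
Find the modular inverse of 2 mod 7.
Since 7 is prime, by Fermat 2^(-1) ≡ 2^{5} ≡ 4 (mod 7). Verify: 2 × 4 = 8 ≡ 1 (mod 7)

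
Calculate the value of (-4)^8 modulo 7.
Using Fermat: (-4)^{6} ≡ 1 mod 7. 8 ≡ 2 mod 6. So (-4)^{8} ≡ (-4)^{2} ≡ 2 mod 7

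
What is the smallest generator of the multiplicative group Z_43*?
g = 3. Powers: [3, 9, 27, 38, 28, 41, 37, ...] generates all 42 non-zero residues.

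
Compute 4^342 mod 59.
Using Fermat: 4^{58} ≡ 1 (mod 59). 342 ≡ 52 (mod 58). So 4^{342} ≡ 4^{52} ≡ 26 (mod 59)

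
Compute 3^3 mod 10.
3^{3} = 27 ≡ 7 mod 10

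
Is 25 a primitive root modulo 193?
25^{96} ≡ 1 mod 193 and 96 < 192, so ord_193(25) = 96 ≠ 192 and 25 is not a primitive root.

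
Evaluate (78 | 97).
(78/97) = 78^{48} mod 97 = -1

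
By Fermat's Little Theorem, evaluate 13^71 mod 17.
By Fermat: 13^{16} ≡ 1 mod 17. 71 = 4×16 + 7. So 13^{71} ≡ 13^{7} ≡ 4 mod 17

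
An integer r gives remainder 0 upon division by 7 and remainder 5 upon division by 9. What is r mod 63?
M = 7 × 9 = 63. M₁ = 9, y₁ ≡ 4 mod 7. M₂ = 7, y₂ ≡ 4 mod 9. r = 0×9×4 + 5×7×4 ≡ 14 mod 63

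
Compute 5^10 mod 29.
By repeated squaring mod 29: 5^{1}≡5, 5^{2}≡25, 5^{4}≡16, 5^{8}≡24. Then 5^{10} = 5^{8+2} ≡ 24 × 25 ≡ 20 mod 29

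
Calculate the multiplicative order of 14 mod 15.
Powers of 14 mod 15: 14^1≡14, 14^2≡1. Order = 2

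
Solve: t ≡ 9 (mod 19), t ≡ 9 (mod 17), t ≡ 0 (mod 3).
M = 19 × 17 × 3 = 969. M₁ = 51, y₁ ≡ 3 (mod 19). M₂ = 57, y₂ ≡ 3 (mod 17). M₃ = 323, y₃ ≡ 2 (mod 3). t = 9×51×3 + 9×57×3 + 0×323×2 ≡ 9 (mod 969)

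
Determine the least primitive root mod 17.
g = 3. Powers: [3, 9, 10, 13, 5, 15, 11, 16, 14, ...] generates all 16 non-zero residues.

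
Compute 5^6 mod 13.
By repeated squaring (mod 13): 5^{1}≡5, 5^{2}≡12, 5^{4}≡1. Then 5^{6} = 5^{4+2} ≡ 1 × 12 ≡ 12 (mod 13)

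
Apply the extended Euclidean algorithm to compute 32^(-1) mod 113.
Extended GCD: 32(53) + 113(-15) = 1. So 32^(-1) ≡ 53 mod 113. Verify: 32 × 53 = 1696 ≡ 1 mod 113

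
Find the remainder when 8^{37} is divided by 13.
By Fermat: 8^{12} ≡ 1 (mod 13). 37 = 3×12 + 1. So 8^{37} ≡ 8^{1} ≡ 8 (mod 13)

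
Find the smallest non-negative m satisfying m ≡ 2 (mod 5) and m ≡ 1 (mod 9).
M = 5 × 9 = 45. M₁ = 9, y₁ ≡ 4 (mod 5). M₂ = 5, y₂ ≡ 2 (mod 9). m = 2×9×4 + 1×5×2 ≡ 37 (mod 45)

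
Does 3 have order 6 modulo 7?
ord_7(3) divides 6. For each prime q|6: 3^{3}≡6, 3^{2}≡2, none ≡ 1. So 3 has order 6 and is a primitive root mod 7.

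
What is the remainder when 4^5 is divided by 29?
By repeated squaring mod 29: 4^{1}≡4, 4^{2}≡16, 4^{4}≡24. Then 4^{5} = 4^{4+1} ≡ 24 × 4 ≡ 9 mod 29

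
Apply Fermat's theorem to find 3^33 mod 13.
By Fermat: 3^{12} ≡ 1 mod 13. 33 = 2×12 + 9. So 3^{33} ≡ 3^{9} ≡ 1 mod 13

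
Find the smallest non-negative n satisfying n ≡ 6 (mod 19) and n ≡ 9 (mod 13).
M = 19 × 13 = 247. M₁ = 13, y₁ ≡ 3 (mod 19). M₂ = 19, y₂ ≡ 11 (mod 13). n = 6×13×3 + 9×19×11 ≡ 139 (mod 247)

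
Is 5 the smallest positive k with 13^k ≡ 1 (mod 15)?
Powers of 13 mod 15: 13^1≡13, 13^2≡4, 13^3≡7, 13^4≡1. Already 13^4≡1, so the order is 4 < 5. No, the actual order is 4.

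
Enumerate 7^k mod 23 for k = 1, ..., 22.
7^1, 7^2, ..., 7^{22} mod 23: [7, 3, 21, 9, 17, 4, 5, 12, 15, 13, 22, 16, 20, 2, 14, 6, 19, 18, 11, 8, 10, 1]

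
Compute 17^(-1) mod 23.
Since 23 is prime, by Fermat 17^(-1) ≡ 17^{21} ≡ 19 mod 23. Verify: 17 × 19 = 323 ≡ 1 mod 23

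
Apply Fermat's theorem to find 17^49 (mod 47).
By Fermat: 17^{46} ≡ 1 (mod 47). So 17^{49} = 17^{46} · 17^{3} ≡ 17^{3} ≡ 25 (mod 47)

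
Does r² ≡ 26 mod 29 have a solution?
By Euler's criterion: 26^{14} ≡ 28 mod 29. Since this equals -1 (≡ 28), 26 is not a QR.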